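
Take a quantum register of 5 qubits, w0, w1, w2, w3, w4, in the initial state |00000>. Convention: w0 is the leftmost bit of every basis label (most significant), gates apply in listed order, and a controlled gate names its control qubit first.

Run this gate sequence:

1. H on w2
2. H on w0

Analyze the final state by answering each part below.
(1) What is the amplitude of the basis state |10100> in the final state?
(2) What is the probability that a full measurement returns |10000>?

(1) |10100> carries amplitude 1/2 in the final state.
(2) The probability of measuring |10000> is 1/4.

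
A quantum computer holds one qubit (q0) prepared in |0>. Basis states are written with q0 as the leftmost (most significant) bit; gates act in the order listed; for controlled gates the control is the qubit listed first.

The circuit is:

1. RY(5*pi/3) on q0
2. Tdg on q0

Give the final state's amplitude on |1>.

|1> carries amplitude -exp(3*I*pi/4)/2 in the final state.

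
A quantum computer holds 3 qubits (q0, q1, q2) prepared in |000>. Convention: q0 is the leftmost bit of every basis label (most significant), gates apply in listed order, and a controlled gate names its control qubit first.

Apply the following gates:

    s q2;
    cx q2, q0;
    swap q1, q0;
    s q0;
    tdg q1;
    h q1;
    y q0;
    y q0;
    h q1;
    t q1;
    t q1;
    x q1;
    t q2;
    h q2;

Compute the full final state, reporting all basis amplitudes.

The final amplitudes are sqrt(2)/2 on |010>, sqrt(2)/2 on |011>, and 0 on every other basis state.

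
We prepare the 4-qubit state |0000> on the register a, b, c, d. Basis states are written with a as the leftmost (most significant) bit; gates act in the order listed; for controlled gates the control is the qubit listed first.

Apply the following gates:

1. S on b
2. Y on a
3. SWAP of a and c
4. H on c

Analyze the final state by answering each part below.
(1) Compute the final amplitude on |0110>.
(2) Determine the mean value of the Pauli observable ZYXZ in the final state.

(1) The amplitude on |0110> is 0.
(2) In the final state, ZYXZ has expectation 0.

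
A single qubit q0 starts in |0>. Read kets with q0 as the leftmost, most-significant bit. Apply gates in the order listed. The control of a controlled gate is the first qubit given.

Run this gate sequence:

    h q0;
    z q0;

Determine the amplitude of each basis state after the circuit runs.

The resulting statevector has amplitude sqrt(2)/2 on |0>, -sqrt(2)/2 on |1>.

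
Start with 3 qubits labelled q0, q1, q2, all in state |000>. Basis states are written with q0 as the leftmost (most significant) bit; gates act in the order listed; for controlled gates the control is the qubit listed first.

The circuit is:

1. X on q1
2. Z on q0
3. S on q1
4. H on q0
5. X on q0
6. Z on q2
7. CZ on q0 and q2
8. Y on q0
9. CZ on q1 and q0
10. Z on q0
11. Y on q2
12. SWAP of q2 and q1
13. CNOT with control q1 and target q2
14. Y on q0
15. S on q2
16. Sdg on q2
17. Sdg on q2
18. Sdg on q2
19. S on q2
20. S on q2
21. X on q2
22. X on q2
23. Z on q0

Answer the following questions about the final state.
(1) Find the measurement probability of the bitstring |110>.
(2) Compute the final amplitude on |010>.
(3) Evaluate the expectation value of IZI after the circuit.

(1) A full measurement returns |110> with probability 1/2. Key observation: the block from step 17 through step 20 cancels to the identity and can be dropped.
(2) |010> carries amplitude -sqrt(2)/2 in the final state.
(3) The observable IZI averages to -1.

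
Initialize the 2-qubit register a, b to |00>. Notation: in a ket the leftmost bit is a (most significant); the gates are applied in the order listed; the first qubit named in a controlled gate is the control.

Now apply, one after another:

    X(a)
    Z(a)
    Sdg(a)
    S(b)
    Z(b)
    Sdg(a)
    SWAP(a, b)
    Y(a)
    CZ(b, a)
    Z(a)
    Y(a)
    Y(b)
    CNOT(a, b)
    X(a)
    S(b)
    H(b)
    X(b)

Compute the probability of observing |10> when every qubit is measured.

Outcome |10> occurs with probability 1/2.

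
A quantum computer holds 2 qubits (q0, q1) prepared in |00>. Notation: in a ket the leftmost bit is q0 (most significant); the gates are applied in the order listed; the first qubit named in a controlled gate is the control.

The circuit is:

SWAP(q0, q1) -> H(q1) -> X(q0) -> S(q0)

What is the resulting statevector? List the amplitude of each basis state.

After the circuit, the state carries amplitude 0 on |00>, 0 on |01>, sqrt(2)*I/2 on |10>, sqrt(2)*I/2 on |11>.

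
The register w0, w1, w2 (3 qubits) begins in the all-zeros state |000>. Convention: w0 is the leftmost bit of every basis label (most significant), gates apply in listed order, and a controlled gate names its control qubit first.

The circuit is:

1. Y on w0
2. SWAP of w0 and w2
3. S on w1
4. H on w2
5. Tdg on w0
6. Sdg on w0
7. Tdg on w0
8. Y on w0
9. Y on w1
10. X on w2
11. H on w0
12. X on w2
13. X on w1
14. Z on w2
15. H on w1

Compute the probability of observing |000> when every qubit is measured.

A full measurement returns |000> with probability 1/8.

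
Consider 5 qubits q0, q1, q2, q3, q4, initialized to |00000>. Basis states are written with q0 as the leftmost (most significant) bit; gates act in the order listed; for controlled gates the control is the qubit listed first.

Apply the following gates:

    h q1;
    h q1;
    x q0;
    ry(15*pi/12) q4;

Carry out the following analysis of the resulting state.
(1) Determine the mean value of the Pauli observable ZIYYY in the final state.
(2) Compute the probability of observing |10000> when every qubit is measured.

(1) In the final state, ZIYYY has expectation 0.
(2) Outcome |10000> occurs with probability 1/2 - sqrt(2)/4.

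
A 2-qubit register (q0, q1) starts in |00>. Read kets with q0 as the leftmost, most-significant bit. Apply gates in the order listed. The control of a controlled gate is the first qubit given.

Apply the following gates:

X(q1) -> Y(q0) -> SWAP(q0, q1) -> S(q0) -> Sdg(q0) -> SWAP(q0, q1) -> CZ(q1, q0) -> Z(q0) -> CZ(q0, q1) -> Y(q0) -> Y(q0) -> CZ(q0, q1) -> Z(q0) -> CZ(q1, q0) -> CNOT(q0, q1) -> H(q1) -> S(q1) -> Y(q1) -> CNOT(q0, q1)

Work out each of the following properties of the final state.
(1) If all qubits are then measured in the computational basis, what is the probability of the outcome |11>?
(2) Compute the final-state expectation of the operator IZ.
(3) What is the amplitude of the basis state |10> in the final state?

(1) A full measurement returns |11> with probability 1/2. Key observation: the block from step 7 through step 14 cancels to the identity and can be dropped.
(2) In the final state, IZ has expectation 0.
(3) |10> carries amplitude -sqrt(2)/2 in the final state.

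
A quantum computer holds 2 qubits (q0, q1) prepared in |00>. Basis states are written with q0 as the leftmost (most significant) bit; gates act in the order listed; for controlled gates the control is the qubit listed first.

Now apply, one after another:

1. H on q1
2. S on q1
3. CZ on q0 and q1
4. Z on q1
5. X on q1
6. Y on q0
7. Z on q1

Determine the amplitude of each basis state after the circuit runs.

After the circuit, the state carries amplitude 0 on |00>, 0 on |01>, sqrt(2)/2 on |10>, -sqrt(2)*I/2 on |11>.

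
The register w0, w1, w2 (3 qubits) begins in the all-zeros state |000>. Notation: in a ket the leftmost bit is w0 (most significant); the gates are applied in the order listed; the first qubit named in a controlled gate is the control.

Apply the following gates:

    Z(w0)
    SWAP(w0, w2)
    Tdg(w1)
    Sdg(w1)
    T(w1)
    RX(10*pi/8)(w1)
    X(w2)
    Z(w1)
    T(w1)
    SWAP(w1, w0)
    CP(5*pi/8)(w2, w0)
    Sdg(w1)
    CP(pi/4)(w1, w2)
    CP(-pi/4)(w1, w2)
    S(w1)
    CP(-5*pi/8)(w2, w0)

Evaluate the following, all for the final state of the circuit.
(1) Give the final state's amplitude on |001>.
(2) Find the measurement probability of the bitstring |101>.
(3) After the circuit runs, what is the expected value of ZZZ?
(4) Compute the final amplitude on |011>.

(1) |001> carries amplitude -sqrt(2 - sqrt(2))/2 in the final state. Key observation: steps 11-16 multiply out to the identity, so the circuit reduces to the remaining gates.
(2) A full measurement returns |101> with probability sqrt(2)/4 + 1/2.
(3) The observable ZZZ averages to sqrt(2)/2.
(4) The amplitude on |011> is 0.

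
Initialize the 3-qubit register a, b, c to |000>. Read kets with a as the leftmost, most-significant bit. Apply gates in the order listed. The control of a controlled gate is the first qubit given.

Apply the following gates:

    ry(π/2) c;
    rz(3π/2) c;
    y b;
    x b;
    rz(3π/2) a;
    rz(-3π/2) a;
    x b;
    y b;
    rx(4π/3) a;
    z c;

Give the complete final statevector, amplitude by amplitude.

After the circuit, the state carries amplitude sqrt(2)*exp(I*pi/4)/4 on |000>, sqrt(2)*exp(3*I*pi/4)/4 on |001>, 0 on |010>, 0 on |011>, sqrt(6)*exp(3*I*pi/4)/4 on |100>, -sqrt(6)*exp(I*pi/4)/4 on |101>, 0 on |110>, 0 on |111>. Key observation: the block from step 3 through step 8 cancels to the identity and can be dropped.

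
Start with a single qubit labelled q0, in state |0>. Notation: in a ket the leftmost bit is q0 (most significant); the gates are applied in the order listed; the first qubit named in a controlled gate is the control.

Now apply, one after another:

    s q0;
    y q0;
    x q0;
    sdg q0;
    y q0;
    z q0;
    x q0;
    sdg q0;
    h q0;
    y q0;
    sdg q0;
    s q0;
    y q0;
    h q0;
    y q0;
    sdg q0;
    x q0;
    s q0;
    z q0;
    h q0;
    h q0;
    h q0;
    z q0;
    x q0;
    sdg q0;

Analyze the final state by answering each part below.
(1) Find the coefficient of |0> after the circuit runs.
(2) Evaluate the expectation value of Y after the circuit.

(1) The final state's coefficient on |0> equals -sqrt(2)/2.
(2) In the final state, Y has expectation 1.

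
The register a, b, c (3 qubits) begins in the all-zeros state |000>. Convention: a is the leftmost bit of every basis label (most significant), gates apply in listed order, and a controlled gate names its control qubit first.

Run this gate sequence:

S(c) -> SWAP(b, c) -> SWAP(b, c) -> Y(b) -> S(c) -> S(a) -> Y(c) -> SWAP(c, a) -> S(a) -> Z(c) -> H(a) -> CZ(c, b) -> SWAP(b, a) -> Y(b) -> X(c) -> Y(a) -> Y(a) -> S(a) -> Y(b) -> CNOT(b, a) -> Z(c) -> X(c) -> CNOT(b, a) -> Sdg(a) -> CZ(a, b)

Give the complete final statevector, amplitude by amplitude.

The final amplitudes are sqrt(2)*I/2 on |100>, sqrt(2)*I/2 on |110>, and 0 on every other basis state. Key observation: gates 2-3 undo each other exactly, leaving only the rest of the circuit to track.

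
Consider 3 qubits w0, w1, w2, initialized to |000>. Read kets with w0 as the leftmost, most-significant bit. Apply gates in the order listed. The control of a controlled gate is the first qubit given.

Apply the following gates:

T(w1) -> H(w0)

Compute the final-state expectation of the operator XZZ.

In the final state, XZZ has expectation 1.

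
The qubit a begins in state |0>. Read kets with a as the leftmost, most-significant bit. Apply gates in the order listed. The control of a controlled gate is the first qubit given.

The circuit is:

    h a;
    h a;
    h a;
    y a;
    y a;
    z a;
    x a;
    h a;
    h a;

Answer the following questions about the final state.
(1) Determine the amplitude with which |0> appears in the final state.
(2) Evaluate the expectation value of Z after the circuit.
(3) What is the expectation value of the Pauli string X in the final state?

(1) |0> carries amplitude -sqrt(2)/2 in the final state.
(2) The observable Z averages to 0.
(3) The expectation value of X is -1.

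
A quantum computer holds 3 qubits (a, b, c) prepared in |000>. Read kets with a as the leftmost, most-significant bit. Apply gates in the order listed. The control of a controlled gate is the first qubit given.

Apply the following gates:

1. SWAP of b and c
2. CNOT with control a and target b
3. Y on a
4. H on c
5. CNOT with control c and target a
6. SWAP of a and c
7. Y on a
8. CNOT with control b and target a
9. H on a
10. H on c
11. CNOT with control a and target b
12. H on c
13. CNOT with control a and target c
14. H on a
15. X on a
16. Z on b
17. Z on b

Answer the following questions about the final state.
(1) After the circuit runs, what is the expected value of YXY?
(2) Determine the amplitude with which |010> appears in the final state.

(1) The expectation value of YXY is -1.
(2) The final state's coefficient on |010> equals -sqrt(2)/4.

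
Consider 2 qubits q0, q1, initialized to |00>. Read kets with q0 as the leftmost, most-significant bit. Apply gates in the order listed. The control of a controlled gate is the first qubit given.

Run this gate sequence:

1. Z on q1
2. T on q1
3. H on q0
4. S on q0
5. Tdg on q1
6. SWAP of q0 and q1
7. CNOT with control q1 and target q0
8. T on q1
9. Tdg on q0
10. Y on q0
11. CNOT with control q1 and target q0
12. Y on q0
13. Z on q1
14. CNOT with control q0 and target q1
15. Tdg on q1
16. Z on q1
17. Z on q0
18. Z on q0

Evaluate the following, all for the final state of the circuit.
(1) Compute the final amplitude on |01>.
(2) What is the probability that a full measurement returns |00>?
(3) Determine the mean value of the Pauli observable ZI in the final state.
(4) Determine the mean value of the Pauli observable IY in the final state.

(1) The amplitude on |01> is -sqrt(2)*exp(I*pi/4)/2.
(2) The probability of measuring |00> is 1/2.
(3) The observable ZI averages to 1.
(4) The expectation value of IY is -sqrt(2)/2.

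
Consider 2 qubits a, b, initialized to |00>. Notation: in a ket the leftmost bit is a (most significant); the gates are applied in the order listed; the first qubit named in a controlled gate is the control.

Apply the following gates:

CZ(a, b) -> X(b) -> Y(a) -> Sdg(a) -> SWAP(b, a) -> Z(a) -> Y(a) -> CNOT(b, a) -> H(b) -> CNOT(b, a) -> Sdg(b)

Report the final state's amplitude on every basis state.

After the circuit, the state carries amplitude 0 on |00>, -sqrt(2)/2 on |01>, sqrt(2)*I/2 on |10>, 0 on |11>.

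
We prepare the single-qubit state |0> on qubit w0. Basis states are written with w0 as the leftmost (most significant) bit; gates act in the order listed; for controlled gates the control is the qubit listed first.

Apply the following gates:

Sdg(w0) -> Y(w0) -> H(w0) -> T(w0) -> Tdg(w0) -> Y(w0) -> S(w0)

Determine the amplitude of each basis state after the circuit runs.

After the circuit, the state carries amplitude -sqrt(2)/2 on |0>, -sqrt(2)*I/2 on |1>.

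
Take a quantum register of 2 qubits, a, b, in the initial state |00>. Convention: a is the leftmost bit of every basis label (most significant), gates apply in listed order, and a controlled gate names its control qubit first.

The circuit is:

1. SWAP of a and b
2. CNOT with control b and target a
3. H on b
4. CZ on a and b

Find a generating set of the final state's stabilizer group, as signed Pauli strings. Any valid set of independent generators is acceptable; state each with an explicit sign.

The final state is stabilized by the group generated by +IX, +ZI; other independent generating sets are equally valid.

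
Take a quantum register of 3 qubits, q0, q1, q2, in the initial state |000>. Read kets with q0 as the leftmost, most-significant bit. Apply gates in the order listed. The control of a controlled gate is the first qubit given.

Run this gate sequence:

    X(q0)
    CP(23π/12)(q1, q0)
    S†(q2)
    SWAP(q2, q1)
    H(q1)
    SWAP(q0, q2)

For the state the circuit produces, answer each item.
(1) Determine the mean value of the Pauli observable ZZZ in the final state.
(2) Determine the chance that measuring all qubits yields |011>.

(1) In the final state, ZZZ has expectation 0.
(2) The probability of measuring |011> is 1/2.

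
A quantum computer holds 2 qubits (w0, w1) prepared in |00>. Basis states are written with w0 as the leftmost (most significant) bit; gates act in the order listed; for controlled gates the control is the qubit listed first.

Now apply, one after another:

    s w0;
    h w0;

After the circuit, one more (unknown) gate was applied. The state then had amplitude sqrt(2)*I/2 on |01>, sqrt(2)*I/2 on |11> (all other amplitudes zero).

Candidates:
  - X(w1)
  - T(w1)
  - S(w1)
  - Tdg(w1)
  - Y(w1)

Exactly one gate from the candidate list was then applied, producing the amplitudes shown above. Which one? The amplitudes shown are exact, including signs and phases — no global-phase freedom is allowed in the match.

It was Y(w1) that produced the state shown.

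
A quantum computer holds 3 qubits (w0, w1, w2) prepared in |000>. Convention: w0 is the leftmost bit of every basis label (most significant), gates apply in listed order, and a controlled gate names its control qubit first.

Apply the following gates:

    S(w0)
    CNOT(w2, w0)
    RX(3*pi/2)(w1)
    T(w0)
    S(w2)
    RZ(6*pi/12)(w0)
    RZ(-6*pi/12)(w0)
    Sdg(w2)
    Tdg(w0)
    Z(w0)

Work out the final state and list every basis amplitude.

The resulting statevector has amplitude -sqrt(2)/2 on |000>, -sqrt(2)*I/2 on |010>, and 0 on every other basis state. Key observation: the block from step 4 through step 9 cancels to the identity and can be dropped.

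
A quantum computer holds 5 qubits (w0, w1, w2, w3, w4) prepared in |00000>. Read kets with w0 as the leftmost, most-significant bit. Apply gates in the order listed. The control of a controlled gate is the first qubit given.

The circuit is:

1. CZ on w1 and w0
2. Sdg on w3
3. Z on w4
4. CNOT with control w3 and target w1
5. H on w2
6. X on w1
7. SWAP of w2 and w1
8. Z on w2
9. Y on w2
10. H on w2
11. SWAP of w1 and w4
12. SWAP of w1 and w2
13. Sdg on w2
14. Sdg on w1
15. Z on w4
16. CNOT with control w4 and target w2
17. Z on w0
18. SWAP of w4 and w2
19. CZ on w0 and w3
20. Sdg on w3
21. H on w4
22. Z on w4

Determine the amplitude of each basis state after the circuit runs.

The final amplitudes are sqrt(2)*I/4 on |00000>, -sqrt(2)*I/4 on |00001>, -sqrt(2)*I/4 on |00100>, -sqrt(2)*I/4 on |00101>, sqrt(2)/4 on |01000>, -sqrt(2)/4 on |01001>, -sqrt(2)/4 on |01100>, -sqrt(2)/4 on |01101>, and 0 on every other basis state.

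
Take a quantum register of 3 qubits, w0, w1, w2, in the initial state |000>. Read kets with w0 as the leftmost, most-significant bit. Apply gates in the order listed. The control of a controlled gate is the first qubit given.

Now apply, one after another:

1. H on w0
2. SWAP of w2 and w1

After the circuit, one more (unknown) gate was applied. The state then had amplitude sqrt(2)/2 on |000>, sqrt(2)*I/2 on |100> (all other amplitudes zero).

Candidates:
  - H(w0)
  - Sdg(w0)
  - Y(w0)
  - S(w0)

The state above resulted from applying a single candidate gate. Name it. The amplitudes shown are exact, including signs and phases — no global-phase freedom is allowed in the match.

The unique candidate consistent with the amplitudes is S(w0).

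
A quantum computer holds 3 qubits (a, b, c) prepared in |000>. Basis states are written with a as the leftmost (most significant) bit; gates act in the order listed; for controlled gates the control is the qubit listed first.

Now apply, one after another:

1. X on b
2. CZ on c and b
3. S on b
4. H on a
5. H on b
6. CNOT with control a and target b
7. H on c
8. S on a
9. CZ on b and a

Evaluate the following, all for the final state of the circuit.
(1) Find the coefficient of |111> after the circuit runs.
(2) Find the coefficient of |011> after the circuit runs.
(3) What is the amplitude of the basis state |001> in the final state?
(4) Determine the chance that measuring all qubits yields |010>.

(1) The final state's coefficient on |111> equals sqrt(2)/4.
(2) |011> carries amplitude -sqrt(2)*I/4 in the final state.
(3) The final state's coefficient on |001> equals sqrt(2)*I/4.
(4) Outcome |010> occurs with probability 1/8.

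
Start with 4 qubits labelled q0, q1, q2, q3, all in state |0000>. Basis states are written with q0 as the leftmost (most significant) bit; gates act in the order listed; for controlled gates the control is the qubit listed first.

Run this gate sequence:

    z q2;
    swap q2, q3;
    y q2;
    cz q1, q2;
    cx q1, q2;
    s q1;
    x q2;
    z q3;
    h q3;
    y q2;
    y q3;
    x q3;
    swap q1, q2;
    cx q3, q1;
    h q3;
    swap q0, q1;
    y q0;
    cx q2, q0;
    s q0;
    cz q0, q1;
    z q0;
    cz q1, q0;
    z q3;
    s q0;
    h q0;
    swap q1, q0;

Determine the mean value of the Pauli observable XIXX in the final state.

The expectation value of XIXX is 0.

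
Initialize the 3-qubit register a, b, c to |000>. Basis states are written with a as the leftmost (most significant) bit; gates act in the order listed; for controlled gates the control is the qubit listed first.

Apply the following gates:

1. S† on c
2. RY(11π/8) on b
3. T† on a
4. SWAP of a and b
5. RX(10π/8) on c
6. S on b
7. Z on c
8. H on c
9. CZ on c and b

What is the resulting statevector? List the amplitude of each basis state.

After the circuit, the state carries amplitude sqrt(2)*sqrt(2 - sqrt(2))*cos(5*pi/16)/4 - sqrt(2)*I*sqrt(sqrt(2) + 2)*cos(5*pi/16)/4 on |000>, sqrt(2)*sqrt(2 - sqrt(2))*cos(5*pi/16)/4 + sqrt(2)*I*sqrt(sqrt(2) + 2)*cos(5*pi/16)/4 on |001>, 0 on |010>, 0 on |011>, -sqrt(2)*sqrt(2 - sqrt(2))*sin(5*pi/16)/4 + sqrt(2)*I*sqrt(sqrt(2) + 2)*sin(5*pi/16)/4 on |100>, -sqrt(2)*sqrt(2 - sqrt(2))*sin(5*pi/16)/4 - sqrt(2)*I*sqrt(sqrt(2) + 2)*sin(5*pi/16)/4 on |101>, 0 on |110>, 0 on |111>.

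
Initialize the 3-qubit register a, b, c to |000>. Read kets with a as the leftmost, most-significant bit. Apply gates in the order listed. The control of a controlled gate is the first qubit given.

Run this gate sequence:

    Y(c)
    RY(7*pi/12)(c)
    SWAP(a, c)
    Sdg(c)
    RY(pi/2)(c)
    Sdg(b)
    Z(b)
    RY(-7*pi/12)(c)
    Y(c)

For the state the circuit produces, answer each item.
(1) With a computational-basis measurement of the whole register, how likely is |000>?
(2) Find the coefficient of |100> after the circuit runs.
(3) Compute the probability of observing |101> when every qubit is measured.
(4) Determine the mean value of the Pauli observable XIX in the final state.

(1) Outcome |000> occurs with probability 3/16 - sqrt(2)/8.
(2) The amplitude on |100> is -sqrt(3)/4 + sqrt(2)/4.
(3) The probability of measuring |101> is sqrt(2)/8 + 3/16.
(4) The observable XIX averages to -1/4.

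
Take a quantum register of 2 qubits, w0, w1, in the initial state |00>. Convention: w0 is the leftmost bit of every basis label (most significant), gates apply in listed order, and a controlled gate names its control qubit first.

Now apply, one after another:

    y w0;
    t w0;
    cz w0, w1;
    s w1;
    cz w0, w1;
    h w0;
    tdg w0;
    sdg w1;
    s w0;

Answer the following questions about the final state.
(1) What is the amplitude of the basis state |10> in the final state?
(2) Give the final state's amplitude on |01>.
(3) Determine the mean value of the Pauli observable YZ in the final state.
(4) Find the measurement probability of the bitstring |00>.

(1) The amplitude on |10> is sqrt(2)/2.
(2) The final state's coefficient on |01> equals 0.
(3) The observable YZ averages to -sqrt(2)/2.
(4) A full measurement returns |00> with probability 1/2.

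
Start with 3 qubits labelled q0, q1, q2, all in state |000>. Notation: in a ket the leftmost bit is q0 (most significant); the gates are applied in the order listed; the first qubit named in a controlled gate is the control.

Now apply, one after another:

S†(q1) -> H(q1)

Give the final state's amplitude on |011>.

The final state's coefficient on |011> equals 0.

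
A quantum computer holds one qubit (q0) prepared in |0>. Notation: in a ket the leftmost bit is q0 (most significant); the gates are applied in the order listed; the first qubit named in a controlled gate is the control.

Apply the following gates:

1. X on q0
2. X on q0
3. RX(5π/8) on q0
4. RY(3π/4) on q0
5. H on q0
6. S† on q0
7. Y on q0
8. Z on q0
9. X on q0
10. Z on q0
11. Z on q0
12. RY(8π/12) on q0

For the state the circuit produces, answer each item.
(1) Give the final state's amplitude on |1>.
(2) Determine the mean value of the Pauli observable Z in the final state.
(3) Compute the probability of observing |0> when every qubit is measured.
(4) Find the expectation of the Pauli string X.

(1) The final state's coefficient on |1> equals -sqrt(6)*sqrt(1/2 - sqrt(2)/4)*sin(5*pi/16)/4 - sqrt(2)*sqrt(1/2 - sqrt(2)/4)*cos(5*pi/16)/4 + sqrt(2)*sqrt(sqrt(2)/4 + 1/2)*cos(5*pi/16)/4 + sqrt(6)*sqrt(sqrt(2)/4 + 1/2)*sin(5*pi/16)/4 - sqrt(6)*I*sqrt(sqrt(2)/4 + 1/2)*cos(5*pi/16)/4 - sqrt(2)*I*sqrt(sqrt(2)/4 + 1/2)*sin(5*pi/16)/4 - sqrt(6)*I*sqrt(1/2 - sqrt(2)/4)*cos(5*pi/16)/4 - sqrt(2)*I*sqrt(1/2 - sqrt(2)/4)*sin(5*pi/16)/4.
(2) The expectation value of Z is -sqrt(3)*sin(5*pi/16)*cos(5*pi/16) - sqrt(1/2 - sqrt(2)/4)*sqrt(sqrt(2)/4 + 1/2)*cos(5*pi/16)**2 + sqrt(1/2 - sqrt(2)/4)*sqrt(sqrt(2)/4 + 1/2)*sin(5*pi/16)**2.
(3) The probability of measuring |0> is -sqrt(3)*sin(5*pi/16)*cos(5*pi/16)/2 - sqrt(1/2 - sqrt(2)/4)*sqrt(sqrt(2)/4 + 1/2)*cos(5*pi/16)**2/2 + sqrt(1/2 - sqrt(2)/4)*sqrt(sqrt(2)/4 + 1/2)*sin(5*pi/16)**2/2 + cos(5*pi/16)**2/2 + sin(5*pi/16)**2/2.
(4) The expectation value of X is -sin(5*pi/16)*cos(5*pi/16) - sqrt(3)*sqrt(1/2 - sqrt(2)/4)*sqrt(sqrt(2)/4 + 1/2)*sin(5*pi/16)**2 + sqrt(3)*sqrt(1/2 - sqrt(2)/4)*sqrt(sqrt(2)/4 + 1/2)*cos(5*pi/16)**2.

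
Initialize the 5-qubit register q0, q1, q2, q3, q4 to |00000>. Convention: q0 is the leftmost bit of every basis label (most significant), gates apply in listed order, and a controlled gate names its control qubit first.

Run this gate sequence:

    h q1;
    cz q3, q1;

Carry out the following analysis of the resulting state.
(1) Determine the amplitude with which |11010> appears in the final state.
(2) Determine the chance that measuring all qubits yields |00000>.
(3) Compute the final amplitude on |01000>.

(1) The final state's coefficient on |11010> equals 0.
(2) A full measurement returns |00000> with probability 1/2.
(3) |01000> carries amplitude sqrt(2)/2 in the final state.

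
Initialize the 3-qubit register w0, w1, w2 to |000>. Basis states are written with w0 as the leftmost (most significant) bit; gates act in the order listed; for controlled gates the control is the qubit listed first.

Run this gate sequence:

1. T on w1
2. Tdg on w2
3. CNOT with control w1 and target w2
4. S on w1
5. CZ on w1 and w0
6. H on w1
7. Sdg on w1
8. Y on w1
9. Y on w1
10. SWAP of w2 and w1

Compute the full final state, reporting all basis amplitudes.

The final amplitudes are sqrt(2)/2 on |000>, -sqrt(2)*I/2 on |001>, and 0 on every other basis state.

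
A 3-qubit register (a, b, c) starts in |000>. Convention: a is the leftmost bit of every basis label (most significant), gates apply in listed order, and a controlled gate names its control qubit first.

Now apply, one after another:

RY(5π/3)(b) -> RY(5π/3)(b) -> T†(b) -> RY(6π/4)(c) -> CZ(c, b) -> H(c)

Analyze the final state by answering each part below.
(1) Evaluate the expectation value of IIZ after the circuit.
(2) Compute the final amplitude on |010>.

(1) The observable IIZ averages to 1/2.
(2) The final state's coefficient on |010> equals -sqrt(3)*exp(3*I*pi/4)/2.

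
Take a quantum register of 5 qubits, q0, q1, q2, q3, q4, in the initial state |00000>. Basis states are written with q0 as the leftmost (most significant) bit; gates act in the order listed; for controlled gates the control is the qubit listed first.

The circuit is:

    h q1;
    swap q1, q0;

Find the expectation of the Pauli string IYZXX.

The observable IYZXX averages to 0.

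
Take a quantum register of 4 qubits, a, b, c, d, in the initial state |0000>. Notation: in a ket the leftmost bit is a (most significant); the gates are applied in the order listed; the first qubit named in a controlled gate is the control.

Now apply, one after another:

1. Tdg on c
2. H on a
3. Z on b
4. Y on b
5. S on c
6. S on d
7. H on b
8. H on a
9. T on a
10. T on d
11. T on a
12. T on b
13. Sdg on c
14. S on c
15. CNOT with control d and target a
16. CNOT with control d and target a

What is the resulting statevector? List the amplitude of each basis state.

The resulting statevector has amplitude sqrt(2)*I/2 on |0000>, -sqrt(2)*exp(3*I*pi/4)/2 on |0100>, and 0 on every other basis state.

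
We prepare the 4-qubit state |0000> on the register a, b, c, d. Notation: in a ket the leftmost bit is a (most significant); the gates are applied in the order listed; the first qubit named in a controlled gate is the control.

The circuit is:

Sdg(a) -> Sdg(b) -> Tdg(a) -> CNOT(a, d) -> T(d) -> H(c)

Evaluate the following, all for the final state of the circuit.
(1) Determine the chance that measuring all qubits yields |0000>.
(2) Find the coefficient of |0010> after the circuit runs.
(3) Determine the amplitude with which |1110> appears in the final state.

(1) The probability of measuring |0000> is 1/2.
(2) The final state's coefficient on |0010> equals sqrt(2)/2.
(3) The final state's coefficient on |1110> equals 0.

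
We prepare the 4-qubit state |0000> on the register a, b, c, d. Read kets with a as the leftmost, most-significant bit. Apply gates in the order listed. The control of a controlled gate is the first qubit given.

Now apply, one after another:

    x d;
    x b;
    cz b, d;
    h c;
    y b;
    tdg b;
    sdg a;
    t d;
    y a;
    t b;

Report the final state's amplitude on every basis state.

After the circuit, the state carries amplitude -sqrt(2)*exp(I*pi/4)/2 on |1001>, -sqrt(2)*exp(I*pi/4)/2 on |1011>, and 0 on every other basis state.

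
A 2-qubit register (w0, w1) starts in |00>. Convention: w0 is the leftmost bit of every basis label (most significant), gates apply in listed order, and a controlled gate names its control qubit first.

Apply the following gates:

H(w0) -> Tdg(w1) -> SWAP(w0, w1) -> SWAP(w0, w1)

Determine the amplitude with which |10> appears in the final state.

|10> carries amplitude sqrt(2)/2 in the final state. Key observation: gates 3-4 undo each other exactly, leaving only the rest of the circuit to track.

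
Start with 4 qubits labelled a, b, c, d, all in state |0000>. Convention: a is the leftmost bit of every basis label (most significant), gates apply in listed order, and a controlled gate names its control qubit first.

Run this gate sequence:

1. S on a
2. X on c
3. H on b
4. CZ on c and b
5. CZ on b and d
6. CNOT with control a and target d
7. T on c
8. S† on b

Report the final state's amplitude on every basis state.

The resulting statevector has amplitude sqrt(2)*exp(I*pi/4)/2 on |0010>, sqrt(2)*exp(3*I*pi/4)/2 on |0110>, and 0 on every other basis state.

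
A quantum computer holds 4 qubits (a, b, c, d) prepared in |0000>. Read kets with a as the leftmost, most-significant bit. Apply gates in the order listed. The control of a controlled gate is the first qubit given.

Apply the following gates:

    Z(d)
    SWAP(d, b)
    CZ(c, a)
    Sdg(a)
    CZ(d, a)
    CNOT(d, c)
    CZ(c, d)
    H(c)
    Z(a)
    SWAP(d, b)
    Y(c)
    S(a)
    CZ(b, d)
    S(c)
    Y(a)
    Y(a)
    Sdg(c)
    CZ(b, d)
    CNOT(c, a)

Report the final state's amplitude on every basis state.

After the circuit, the state carries amplitude -sqrt(2)*I/2 on |0000>, sqrt(2)*I/2 on |1010>, and 0 on every other basis state. Key observation: steps 13-18 multiply out to the identity, so the circuit reduces to the remaining gates.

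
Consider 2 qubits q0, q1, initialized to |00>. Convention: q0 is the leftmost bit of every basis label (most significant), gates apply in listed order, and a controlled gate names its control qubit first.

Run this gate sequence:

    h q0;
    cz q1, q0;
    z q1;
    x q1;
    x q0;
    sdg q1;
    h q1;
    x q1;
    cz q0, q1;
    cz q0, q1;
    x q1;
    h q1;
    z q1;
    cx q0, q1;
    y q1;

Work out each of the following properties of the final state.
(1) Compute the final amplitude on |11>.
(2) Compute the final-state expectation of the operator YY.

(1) |11> carries amplitude -sqrt(2)/2 in the final state. Key observation: the block from step 7 through step 12 cancels to the identity and can be dropped.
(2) The expectation value of YY is 1.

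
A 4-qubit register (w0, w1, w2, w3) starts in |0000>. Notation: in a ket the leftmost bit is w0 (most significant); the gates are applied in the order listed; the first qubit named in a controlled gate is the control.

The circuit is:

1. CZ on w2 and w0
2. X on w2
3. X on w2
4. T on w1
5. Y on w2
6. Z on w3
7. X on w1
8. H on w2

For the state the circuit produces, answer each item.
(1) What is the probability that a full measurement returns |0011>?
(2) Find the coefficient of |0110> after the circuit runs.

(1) Outcome |0011> occurs with probability 0. Key observation: gates 2-3 undo each other exactly, leaving only the rest of the circuit to track.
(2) |0110> carries amplitude -sqrt(2)*I/2 in the final state.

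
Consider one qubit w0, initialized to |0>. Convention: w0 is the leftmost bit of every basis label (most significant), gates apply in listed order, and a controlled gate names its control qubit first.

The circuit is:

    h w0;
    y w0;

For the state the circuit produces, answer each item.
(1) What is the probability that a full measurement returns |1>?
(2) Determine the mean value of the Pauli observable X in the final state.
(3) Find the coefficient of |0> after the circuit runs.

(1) A full measurement returns |1> with probability 1/2.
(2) The expectation value of X is -1.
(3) The final state's coefficient on |0> equals -sqrt(2)*I/2.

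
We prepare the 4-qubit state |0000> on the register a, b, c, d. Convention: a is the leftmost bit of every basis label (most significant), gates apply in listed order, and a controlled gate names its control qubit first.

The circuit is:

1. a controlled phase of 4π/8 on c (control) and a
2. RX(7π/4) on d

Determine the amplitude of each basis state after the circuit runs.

After the circuit, the state carries amplitude -sqrt(sqrt(2) + 2)/2 on |0000>, -I*sqrt(2 - sqrt(2))/2 on |0001>, and 0 on every other basis state.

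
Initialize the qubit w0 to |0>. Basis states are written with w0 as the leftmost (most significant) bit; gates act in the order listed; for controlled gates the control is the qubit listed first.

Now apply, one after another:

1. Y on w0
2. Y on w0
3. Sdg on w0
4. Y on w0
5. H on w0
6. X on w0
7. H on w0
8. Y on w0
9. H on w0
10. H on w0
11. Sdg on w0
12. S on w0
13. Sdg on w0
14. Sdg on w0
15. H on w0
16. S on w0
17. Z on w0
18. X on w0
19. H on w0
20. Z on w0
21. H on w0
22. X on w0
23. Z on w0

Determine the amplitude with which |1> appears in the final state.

|1> carries amplitude sqrt(2)/2 in the final state. Key observation: the block from step 12 through step 13 cancels to the identity and can be dropped.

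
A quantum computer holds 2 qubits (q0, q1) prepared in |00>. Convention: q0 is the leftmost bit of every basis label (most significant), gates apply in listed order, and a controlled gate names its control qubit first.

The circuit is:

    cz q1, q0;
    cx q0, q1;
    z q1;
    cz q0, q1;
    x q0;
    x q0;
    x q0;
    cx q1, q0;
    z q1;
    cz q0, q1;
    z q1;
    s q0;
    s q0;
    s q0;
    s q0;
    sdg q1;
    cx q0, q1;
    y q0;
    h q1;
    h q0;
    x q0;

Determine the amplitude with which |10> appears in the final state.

The final state's coefficient on |10> equals -I/2. Key observation: the block from step 12 through step 15 cancels to the identity and can be dropped.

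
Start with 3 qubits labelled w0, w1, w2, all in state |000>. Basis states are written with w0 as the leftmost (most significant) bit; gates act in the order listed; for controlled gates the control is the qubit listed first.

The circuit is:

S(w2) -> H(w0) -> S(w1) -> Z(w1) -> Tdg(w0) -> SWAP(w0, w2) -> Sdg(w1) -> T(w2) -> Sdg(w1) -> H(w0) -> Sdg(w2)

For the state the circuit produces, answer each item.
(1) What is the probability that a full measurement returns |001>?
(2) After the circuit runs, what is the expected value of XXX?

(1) Outcome |001> occurs with probability 1/4.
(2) In the final state, XXX has expectation 0.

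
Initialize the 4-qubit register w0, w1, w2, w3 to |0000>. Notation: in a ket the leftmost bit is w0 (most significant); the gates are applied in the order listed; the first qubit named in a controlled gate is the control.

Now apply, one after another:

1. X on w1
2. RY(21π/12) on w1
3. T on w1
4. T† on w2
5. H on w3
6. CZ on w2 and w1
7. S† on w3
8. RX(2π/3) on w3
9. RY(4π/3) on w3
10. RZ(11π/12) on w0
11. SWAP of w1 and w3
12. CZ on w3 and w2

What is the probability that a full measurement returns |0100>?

The probability of measuring |0100> is -sqrt(2)/8 - sqrt(3)/16 + sqrt(6)/32 + 1/4.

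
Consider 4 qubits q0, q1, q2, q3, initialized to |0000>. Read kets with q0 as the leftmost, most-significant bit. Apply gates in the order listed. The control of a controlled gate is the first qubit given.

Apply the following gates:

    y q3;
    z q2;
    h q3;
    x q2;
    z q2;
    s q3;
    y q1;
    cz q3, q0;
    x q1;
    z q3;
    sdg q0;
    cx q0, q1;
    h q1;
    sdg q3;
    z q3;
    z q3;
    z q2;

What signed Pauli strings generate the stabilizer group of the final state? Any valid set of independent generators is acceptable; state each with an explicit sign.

The final state is stabilized by the group generated by +IXII, +IIIX, +ZIII, -IIZI; other independent generating sets are equally valid.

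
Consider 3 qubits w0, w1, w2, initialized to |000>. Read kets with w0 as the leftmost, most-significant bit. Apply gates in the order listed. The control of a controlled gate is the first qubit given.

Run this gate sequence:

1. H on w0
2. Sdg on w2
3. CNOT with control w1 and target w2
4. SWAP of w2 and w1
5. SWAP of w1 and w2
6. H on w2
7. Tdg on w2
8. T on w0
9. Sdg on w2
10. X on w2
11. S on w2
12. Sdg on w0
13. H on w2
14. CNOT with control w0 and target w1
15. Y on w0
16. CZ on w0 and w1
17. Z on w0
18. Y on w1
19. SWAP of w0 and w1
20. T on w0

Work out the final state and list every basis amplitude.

The final amplitudes are sqrt(2)*(1 - exp(I*pi/4))/4 on |000>, sqrt(2)*(1 + exp(I*pi/4))/4 on |001>, 0 on |010>, 0 on |011>, 0 on |100>, 0 on |101>, sqrt(2)*(-I + exp(3*I*pi/4))/4 on |110>, sqrt(2)*(-I - exp(3*I*pi/4))/4 on |111>.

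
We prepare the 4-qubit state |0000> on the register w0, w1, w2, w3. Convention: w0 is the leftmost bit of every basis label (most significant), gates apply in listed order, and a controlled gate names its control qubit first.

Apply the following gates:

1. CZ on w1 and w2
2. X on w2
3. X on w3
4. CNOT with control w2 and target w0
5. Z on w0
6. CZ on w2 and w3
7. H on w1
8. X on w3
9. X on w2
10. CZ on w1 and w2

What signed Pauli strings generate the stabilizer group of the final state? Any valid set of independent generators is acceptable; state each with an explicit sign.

One valid set of independent stabilizer generators is +IXII, -ZIII, +IIZI, +IIIZ (any independent generating set of the same group is equally correct).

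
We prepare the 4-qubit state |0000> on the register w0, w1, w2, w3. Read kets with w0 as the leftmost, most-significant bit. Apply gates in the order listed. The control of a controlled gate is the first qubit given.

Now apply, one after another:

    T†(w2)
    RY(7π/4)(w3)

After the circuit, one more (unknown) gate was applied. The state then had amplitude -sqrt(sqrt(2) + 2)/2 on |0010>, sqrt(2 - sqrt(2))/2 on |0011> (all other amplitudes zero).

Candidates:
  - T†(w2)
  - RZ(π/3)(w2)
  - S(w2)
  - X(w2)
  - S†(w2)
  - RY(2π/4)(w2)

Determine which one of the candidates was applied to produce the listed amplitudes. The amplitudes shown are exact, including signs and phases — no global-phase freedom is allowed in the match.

It was X(w2) that produced the state shown.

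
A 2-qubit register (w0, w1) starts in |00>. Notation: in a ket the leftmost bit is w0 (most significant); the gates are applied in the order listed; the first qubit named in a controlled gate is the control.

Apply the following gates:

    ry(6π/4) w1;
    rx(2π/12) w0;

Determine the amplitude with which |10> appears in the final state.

|10> carries amplitude I*(-1 + sqrt(3))/4 in the final state.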